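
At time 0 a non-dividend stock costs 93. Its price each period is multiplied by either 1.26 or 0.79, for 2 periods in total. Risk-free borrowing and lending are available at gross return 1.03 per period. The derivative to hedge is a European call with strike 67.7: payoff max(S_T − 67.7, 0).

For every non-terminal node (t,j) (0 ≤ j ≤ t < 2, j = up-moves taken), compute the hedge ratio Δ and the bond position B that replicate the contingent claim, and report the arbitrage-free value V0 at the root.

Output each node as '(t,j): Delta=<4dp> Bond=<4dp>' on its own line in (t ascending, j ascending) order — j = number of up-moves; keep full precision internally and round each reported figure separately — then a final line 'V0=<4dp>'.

Risk-neutral probability p* = (R−d)/(u−d) = (1.03−0.79)/(1.26−0.79) = 0.5106.
Payoff layer (t=2): V(2,0)=0.0000, V(2,1)=24.8722, V(2,2)=79.9468
  t=1,j=0: stock 73.4700 → up 92.5722 (V=24.8722), down 58.0413 (V=0.0000). Price 12.3308; hedge Δ=0.7203, bond B=-40.5888.
  t=1,j=1: stock 117.1800 → up 147.6468 (V=79.9468), down 92.5722 (V=24.8722). Price 51.4518; hedge Δ=1.0000, bond B=-65.7282.
  t=0,j=0: stock 93.0000 → up 117.1800 (V=51.4518), down 73.4700 (V=12.3308). Price 31.3665; hedge Δ=0.8950, bond B=-51.8698.
Check: Δ(0,0)·S0 + B(0,0) = 31.3665 = V0.

(0,0): Delta=0.8950 Bond=-51.8698
(1,0): Delta=0.7203 Bond=-40.5888
(1,1): Delta=1.0000 Bond=-65.7282
V0=31.3665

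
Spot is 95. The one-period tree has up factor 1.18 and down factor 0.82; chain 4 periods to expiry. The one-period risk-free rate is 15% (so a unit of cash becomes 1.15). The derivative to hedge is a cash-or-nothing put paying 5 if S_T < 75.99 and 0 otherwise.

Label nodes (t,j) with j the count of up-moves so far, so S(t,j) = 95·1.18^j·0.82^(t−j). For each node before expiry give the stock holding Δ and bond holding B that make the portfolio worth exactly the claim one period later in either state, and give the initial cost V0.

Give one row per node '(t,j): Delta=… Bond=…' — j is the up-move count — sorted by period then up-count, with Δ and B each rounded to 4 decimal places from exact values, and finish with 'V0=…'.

(0,0): Delta=-0.0018 Bond=0.1806
(1,0): Delta=-0.0206 Bond=1.6692
(1,1): Delta=-0.0007 Bond=0.0748
(2,0): Delta=-0.1733 Bond=11.6747
(2,1): Delta=-0.0109 Bond=1.0327
(2,2): Delta=0.0000 Bond=0.0000
(3,0): Delta=0.0000 Bond=4.3478
(3,1): Delta=-0.1843 Bond=14.2512
(3,2): Delta=0.0000 Bond=0.0000
(3,3): Delta=0.0000 Bond=0.0000
V0=0.0062

Since d<R<u, set p* = (R−d)/(u−d) = 0.9167; price each node as the discounted p*-expectation of its children.
Terminal values V(4,·): V(4,0)=5.0000, V(4,1)=5.0000, V(4,2)=0.0000, V(4,3)=0.0000, V(4,4)=0.0000
Node (3,0) S=52.3800: V=(p*·5.0000+(1−p*)·5.0000)/1.15=4.3478; Δ=(5.0000−5.0000)/(61.8084−42.9516)=0.0000; B=V−Δ·S=4.3478
Node (3,1) S=75.3760: V=(p*·0.0000+(1−p*)·5.0000)/1.15=0.3623; Δ=(0.0000−5.0000)/(88.9437−61.8084)=-0.1843; B=V−Δ·S=14.2512
Node (3,2) S=108.4680: V=(p*·0.0000+(1−p*)·0.0000)/1.15=0.0000; Δ=(0.0000−0.0000)/(127.9922−88.9437)=0.0000; B=V−Δ·S=0.0000
Node (3,3) S=156.0880: V=(p*·0.0000+(1−p*)·0.0000)/1.15=0.0000; Δ=(0.0000−0.0000)/(184.1839−127.9922)=0.0000; B=V−Δ·S=0.0000
Node (2,0) S=63.8780: V=(p*·0.3623+(1−p*)·4.3478)/1.15=0.6039; Δ=(0.3623−4.3478)/(75.3760−52.3800)=-0.1733; B=V−Δ·S=11.6747
Node (2,1) S=91.9220: V=(p*·0.0000+(1−p*)·0.3623)/1.15=0.0263; Δ=(0.0000−0.3623)/(108.4680−75.3760)=-0.0109; B=V−Δ·S=1.0327
Node (2,2) S=132.2780: V=(p*·0.0000+(1−p*)·0.0000)/1.15=0.0000; Δ=(0.0000−0.0000)/(156.0880−108.4680)=0.0000; B=V−Δ·S=0.0000
Node (1,0) S=77.9000: V=(p*·0.0263+(1−p*)·0.6039)/1.15=0.0647; Δ=(0.0263−0.6039)/(91.9220−63.8780)=-0.0206; B=V−Δ·S=1.6692
Node (1,1) S=112.1000: V=(p*·0.0000+(1−p*)·0.0263)/1.15=0.0019; Δ=(0.0000−0.0263)/(132.2780−91.9220)=-0.0007; B=V−Δ·S=0.0748
Node (0,0) S=95.0000: V=(p*·0.0019+(1−p*)·0.0647)/1.15=0.0062; Δ=(0.0019−0.0647)/(112.1000−77.9000)=-0.0018; B=V−Δ·S=0.1806
Check: Δ(0,0)·S0 + B(0,0) = 0.0062 = V0.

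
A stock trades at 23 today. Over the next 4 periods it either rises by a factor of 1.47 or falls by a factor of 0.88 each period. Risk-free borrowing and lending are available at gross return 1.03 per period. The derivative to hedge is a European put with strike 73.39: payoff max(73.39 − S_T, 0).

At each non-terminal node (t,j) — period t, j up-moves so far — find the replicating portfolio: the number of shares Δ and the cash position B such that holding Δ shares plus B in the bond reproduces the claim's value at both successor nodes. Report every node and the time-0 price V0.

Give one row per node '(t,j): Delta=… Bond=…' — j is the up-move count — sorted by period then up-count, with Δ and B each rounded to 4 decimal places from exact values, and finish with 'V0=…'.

(0,0): Delta=-0.9623 Bond=64.4655
(1,0): Delta=-1.0000 Bond=67.1622
(1,1): Delta=-0.8961 Bond=64.1618
(2,0): Delta=-1.0000 Bond=69.1771
(2,1): Delta=-1.0000 Bond=69.1771
(2,2): Delta=-0.7137 Bond=57.0214
(3,0): Delta=-1.0000 Bond=71.2524
(3,1): Delta=-1.0000 Bond=71.2524
(3,2): Delta=-1.0000 Bond=71.2524
(3,3): Delta=-0.2110 Bond=22.0057
V0=42.3323

The replicating-portfolio and risk-neutral prices coincide; use p* = (1.03−0.88)/(1.47−0.88) = 0.2542 for the latter.
Payoff layer (t=4): V(4,0)=59.5970, V(4,1)=50.3494, V(4,2)=34.9018, V(4,3)=9.0972, V(4,4)=0.0000
(3,0): S=15.6739. Δ = (V_up−V_dn)/(S_up−S_dn) = (50.3494−59.5970)/(23.0406−13.7930) = -1.0000. V = [p*·50.3494 + (1−p*)·59.5970]/1.03 = 55.5786. B = V − Δ·S = 71.2524.
(3,1): S=26.1825. Δ = (V_up−V_dn)/(S_up−S_dn) = (34.9018−50.3494)/(38.4882−23.0406) = -1.0000. V = [p*·34.9018 + (1−p*)·50.3494]/1.03 = 45.0700. B = V − Δ·S = 71.2524.
(3,2): S=43.7366. Δ = (V_up−V_dn)/(S_up−S_dn) = (9.0972−34.9018)/(64.2928−38.4882) = -1.0000. V = [p*·9.0972 + (1−p*)·34.9018]/1.03 = 27.5158. B = V − Δ·S = 71.2524.
(3,3): S=73.0600. Δ = (V_up−V_dn)/(S_up−S_dn) = (0.0000−9.0972)/(107.3982−64.2928) = -0.2110. V = [p*·0.0000 + (1−p*)·9.0972]/1.03 = 6.5867. B = V − Δ·S = 22.0057.
(2,0): S=17.8112. Δ = (V_up−V_dn)/(S_up−S_dn) = (45.0700−55.5786)/(26.1825−15.6739) = -1.0000. V = [p*·45.0700 + (1−p*)·55.5786]/1.03 = 51.3659. B = V − Δ·S = 69.1771.
(2,1): S=29.7528. Δ = (V_up−V_dn)/(S_up−S_dn) = (27.5158−45.0700)/(43.7366−26.1825) = -1.0000. V = [p*·27.5158 + (1−p*)·45.0700]/1.03 = 39.4243. B = V − Δ·S = 69.1771.
(2,2): S=49.7007. Δ = (V_up−V_dn)/(S_up−S_dn) = (6.5867−27.5158)/(73.0600−43.7366) = -0.7137. V = [p*·6.5867 + (1−p*)·27.5158]/1.03 = 21.5484. B = V − Δ·S = 57.0214.
(1,0): S=20.2400. Δ = (V_up−V_dn)/(S_up−S_dn) = (39.4243−51.3659)/(29.7528−17.8112) = -1.0000. V = [p*·39.4243 + (1−p*)·51.3659]/1.03 = 46.9222. B = V − Δ·S = 67.1622.
(1,1): S=33.8100. Δ = (V_up−V_dn)/(S_up−S_dn) = (21.5484−39.4243)/(49.7007−29.7528) = -0.8961. V = [p*·21.5484 + (1−p*)·39.4243]/1.03 = 33.8637. B = V − Δ·S = 64.1618.
(0,0): S=23.0000. Δ = (V_up−V_dn)/(S_up−S_dn) = (33.8637−46.9222)/(33.8100−20.2400) = -0.9623. V = [p*·33.8637 + (1−p*)·46.9222]/1.03 = 42.3323. B = V − Δ·S = 64.4655.
The time-0 hedge costs 42.3323, which is the no-arbitrage price.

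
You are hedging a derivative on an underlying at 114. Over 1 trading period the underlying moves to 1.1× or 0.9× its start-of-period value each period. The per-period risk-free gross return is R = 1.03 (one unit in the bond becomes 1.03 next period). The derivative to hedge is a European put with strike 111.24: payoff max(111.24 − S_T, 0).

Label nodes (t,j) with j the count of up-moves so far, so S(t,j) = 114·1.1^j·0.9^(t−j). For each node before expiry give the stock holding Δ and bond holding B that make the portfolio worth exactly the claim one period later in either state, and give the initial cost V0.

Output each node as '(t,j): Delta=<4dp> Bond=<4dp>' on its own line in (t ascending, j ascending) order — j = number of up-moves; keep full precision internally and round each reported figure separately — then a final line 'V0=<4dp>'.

(0,0): Delta=-0.3789 Bond=46.1359
V0=2.9359

No-arbitrage ⇒ martingale measure with p* = (R−d)/(u−d) = 0.6500.
Terminal payoffs: V(1,0)=8.6400, V(1,1)=0.0000
Node (0,0) S=114.0000: V=(p*·0.0000+(1−p*)·8.6400)/1.03=2.9359; Δ=(0.0000−8.6400)/(125.4000−102.6000)=-0.3789; B=V−Δ·S=46.1359
Each (Δ,B) replicates both successor values, so the strategy is self-financing and V0 is arbitrage-free.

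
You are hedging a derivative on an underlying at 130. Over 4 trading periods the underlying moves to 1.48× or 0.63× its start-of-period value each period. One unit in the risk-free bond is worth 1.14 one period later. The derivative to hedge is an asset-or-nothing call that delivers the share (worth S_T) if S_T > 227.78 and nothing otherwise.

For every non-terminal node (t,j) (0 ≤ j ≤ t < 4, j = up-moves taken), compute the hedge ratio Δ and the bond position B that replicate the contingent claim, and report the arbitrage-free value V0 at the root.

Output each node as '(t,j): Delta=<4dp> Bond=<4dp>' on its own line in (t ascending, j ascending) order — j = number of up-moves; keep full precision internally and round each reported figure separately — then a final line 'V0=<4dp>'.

The replicating-portfolio and risk-neutral prices coincide; use p* = (1.14−0.63)/(1.48−0.63) = 0.6000 for the latter.
Payoff layer (t=4): V(4,0)=0.0000, V(4,1)=0.0000, V(4,2)=0.0000, V(4,3)=265.5028, V(4,4)=623.7208
Node (3,0) S=32.5061: V=(p*·0.0000+(1−p*)·0.0000)/1.14=0.0000; Δ=(0.0000−0.0000)/(48.1090−20.4788)=0.0000; B=V−Δ·S=0.0000
Node (3,1) S=76.3636: V=(p*·0.0000+(1−p*)·0.0000)/1.14=0.0000; Δ=(0.0000−0.0000)/(113.0181−48.1090)=0.0000; B=V−Δ·S=0.0000
Node (3,2) S=179.3938: V=(p*·265.5028+(1−p*)·0.0000)/1.14=139.7383; Δ=(265.5028−0.0000)/(265.5028−113.0181)=1.7412; B=V−Δ·S=-172.6179
Node (3,3) S=421.4330: V=(p*·623.7208+(1−p*)·265.5028)/1.14=421.4330; Δ=(623.7208−265.5028)/(623.7208−265.5028)=1.0000; B=V−Δ·S=0.0000
Node (2,0) S=51.5970: V=(p*·0.0000+(1−p*)·0.0000)/1.14=0.0000; Δ=(0.0000−0.0000)/(76.3636−32.5061)=0.0000; B=V−Δ·S=0.0000
Node (2,1) S=121.2120: V=(p*·139.7383+(1−p*)·0.0000)/1.14=73.5465; Δ=(139.7383−0.0000)/(179.3938−76.3636)=1.3563; B=V−Δ·S=-90.8515
Node (2,2) S=284.7520: V=(p*·421.4330+(1−p*)·139.7383)/1.14=270.8378; Δ=(421.4330−139.7383)/(421.4330−179.3938)=1.1638; B=V−Δ·S=-60.5677
Node (1,0) S=81.9000: V=(p*·73.5465+(1−p*)·0.0000)/1.14=38.7087; Δ=(73.5465−0.0000)/(121.2120−51.5970)=1.0565; B=V−Δ·S=-47.8166
Node (1,1) S=192.4000: V=(p*·270.8378+(1−p*)·73.5465)/1.14=168.3520; Δ=(270.8378−73.5465)/(284.7520−121.2120)=1.2064; B=V−Δ·S=-63.7555
Node (0,0) S=130.0000: V=(p*·168.3520+(1−p*)·38.7087)/1.14=102.1883; Δ=(168.3520−38.7087)/(192.4000−81.9000)=1.1732; B=V−Δ·S=-50.3333
Root portfolio cost Δ·130+B reproduces V0=102.1883.

(0,0): Delta=1.1732 Bond=-50.3333
(1,0): Delta=1.0565 Bond=-47.8166
(1,1): Delta=1.2064 Bond=-63.7555
(2,0): Delta=0.0000 Bond=0.0000
(2,1): Delta=1.3563 Bond=-90.8515
(2,2): Delta=1.1638 Bond=-60.5677
(3,0): Delta=0.0000 Bond=0.0000
(3,1): Delta=0.0000 Bond=0.0000
(3,2): Delta=1.7412 Bond=-172.6179
(3,3): Delta=1.0000 Bond=0.0000
V0=102.1883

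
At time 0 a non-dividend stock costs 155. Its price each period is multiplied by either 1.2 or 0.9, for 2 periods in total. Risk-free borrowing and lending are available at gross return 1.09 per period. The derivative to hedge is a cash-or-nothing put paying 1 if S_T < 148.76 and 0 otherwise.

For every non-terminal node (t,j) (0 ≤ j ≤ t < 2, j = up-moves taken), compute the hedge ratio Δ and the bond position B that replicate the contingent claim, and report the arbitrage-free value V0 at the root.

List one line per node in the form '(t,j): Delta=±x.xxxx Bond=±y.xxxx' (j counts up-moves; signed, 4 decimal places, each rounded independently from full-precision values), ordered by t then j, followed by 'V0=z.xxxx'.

No-arbitrage ⇒ martingale measure with p* = (R−d)/(u−d) = 0.6333.
At expiry t=2: V(2,0)=1.0000, V(2,1)=0.0000, V(2,2)=0.0000
  t=1,j=0: stock 139.5000 → up 167.4000 (V=0.0000), down 125.5500 (V=1.0000). Price 0.3364; hedge Δ=-0.0239, bond B=3.6697.
  t=1,j=1: stock 186.0000 → up 223.2000 (V=0.0000), down 167.4000 (V=0.0000). Price 0.0000; hedge Δ=0.0000, bond B=0.0000.
  t=0,j=0: stock 155.0000 → up 186.0000 (V=0.0000), down 139.5000 (V=0.3364). Price 0.1132; hedge Δ=-0.0072, bond B=1.2345.
Self-financing check: at every node Δ·S+B equals the discounted successor values.

(0,0): Delta=-0.0072 Bond=1.2345
(1,0): Delta=-0.0239 Bond=3.6697
(1,1): Delta=0.0000 Bond=0.0000
V0=0.1132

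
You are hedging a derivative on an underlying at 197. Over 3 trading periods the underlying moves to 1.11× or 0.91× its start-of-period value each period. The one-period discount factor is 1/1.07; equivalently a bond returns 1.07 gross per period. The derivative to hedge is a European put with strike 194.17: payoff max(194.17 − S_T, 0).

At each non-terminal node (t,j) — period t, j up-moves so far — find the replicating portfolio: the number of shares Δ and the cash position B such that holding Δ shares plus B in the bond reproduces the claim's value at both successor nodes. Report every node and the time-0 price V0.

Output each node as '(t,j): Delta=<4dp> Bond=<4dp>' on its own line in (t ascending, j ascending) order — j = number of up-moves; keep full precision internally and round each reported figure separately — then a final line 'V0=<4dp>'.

No-arbitrage ⇒ martingale measure with p* = (R−d)/(u−d) = 0.8000.
At expiry t=3: V(3,0)=45.7165, V(3,1)=13.0894, V(3,2)=0.0000, V(3,3)=0.0000
Node (2,0) S=163.1357: V=(p*·13.0894+(1−p*)·45.7165)/1.07=18.3316; Δ=(13.0894−45.7165)/(181.0806−148.4535)=-1.0000; B=V−Δ·S=181.4673
Node (2,1) S=198.9897: V=(p*·0.0000+(1−p*)·13.0894)/1.07=2.4466; Δ=(0.0000−13.0894)/(220.8786−181.0806)=-0.3289; B=V−Δ·S=67.8935
Node (2,2) S=242.7237: V=(p*·0.0000+(1−p*)·0.0000)/1.07=0.0000; Δ=(0.0000−0.0000)/(269.4233−220.8786)=0.0000; B=V−Δ·S=0.0000
Node (1,0) S=179.2700: V=(p*·2.4466+(1−p*)·18.3316)/1.07=5.2557; Δ=(2.4466−18.3316)/(198.9897−163.1357)=-0.4430; B=V−Δ·S=84.6806
Node (1,1) S=218.6700: V=(p*·0.0000+(1−p*)·2.4466)/1.07=0.4573; Δ=(0.0000−2.4466)/(242.7237−198.9897)=-0.0559; B=V−Δ·S=12.6904
Node (0,0) S=197.0000: V=(p*·0.4573+(1−p*)·5.2557)/1.07=1.3243; Δ=(0.4573−5.2557)/(218.6700−179.2700)=-0.1218; B=V−Δ·S=25.3163
Each (Δ,B) replicates both successor values, so the strategy is self-financing and V0 is arbitrage-free.

(0,0): Delta=-0.1218 Bond=25.3163
(1,0): Delta=-0.4430 Bond=84.6806
(1,1): Delta=-0.0559 Bond=12.6904
(2,0): Delta=-1.0000 Bond=181.4673
(2,1): Delta=-0.3289 Bond=67.8935
(2,2): Delta=0.0000 Bond=0.0000
V0=1.3243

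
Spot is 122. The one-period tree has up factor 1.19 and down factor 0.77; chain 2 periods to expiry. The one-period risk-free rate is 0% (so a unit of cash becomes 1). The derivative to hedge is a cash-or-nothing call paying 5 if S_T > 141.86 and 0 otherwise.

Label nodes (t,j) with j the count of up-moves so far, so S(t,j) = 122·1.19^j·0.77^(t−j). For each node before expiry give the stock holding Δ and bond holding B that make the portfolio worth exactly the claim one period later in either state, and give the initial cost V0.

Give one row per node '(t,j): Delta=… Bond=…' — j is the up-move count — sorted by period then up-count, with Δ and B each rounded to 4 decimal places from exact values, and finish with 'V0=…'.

(0,0): Delta=0.0534 Bond=-5.0198
(1,0): Delta=0.0000 Bond=0.0000
(1,1): Delta=0.0820 Bond=-9.1667
V0=1.4994

Under the risk-neutral measure, an up-move has probability p* = (R−d)/(u−d) = 0.5476 and values discount at R = 1.
At expiry t=2: V(2,0)=0.0000, V(2,1)=0.0000, V(2,2)=5.0000
  t=1,j=0: stock 93.9400 → up 111.7886 (V=0.0000), down 72.3338 (V=0.0000). Price 0.0000; hedge Δ=0.0000, bond B=0.0000.
  t=1,j=1: stock 145.1800 → up 172.7642 (V=5.0000), down 111.7886 (V=0.0000). Price 2.7381; hedge Δ=0.0820, bond B=-9.1667.
  t=0,j=0: stock 122.0000 → up 145.1800 (V=2.7381), down 93.9400 (V=0.0000). Price 1.4994; hedge Δ=0.0534, bond B=-5.0198.
Each (Δ,B) replicates both successor values, so the strategy is self-financing and V0 is arbitrage-free.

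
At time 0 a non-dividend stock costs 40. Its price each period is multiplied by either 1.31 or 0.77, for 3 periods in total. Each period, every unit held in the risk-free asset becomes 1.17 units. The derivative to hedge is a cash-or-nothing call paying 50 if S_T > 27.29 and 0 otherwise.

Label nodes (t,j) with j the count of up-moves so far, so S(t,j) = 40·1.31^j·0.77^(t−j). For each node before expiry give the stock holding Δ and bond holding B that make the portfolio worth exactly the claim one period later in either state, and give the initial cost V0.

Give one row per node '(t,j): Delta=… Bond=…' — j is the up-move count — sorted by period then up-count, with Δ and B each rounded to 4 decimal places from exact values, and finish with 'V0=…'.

The replicating-portfolio and risk-neutral prices coincide; use p* = (1.17−0.77)/(1.31−0.77) = 0.7407 for the latter.
Terminal payoffs: V(3,0)=0.0000, V(3,1)=50.0000, V(3,2)=50.0000, V(3,3)=50.0000
(2,0): S=23.7160. Δ = (V_up−V_dn)/(S_up−S_dn) = (50.0000−0.0000)/(31.0680−18.2613) = 3.9042. V = [p*·50.0000 + (1−p*)·0.0000]/1.17 = 31.6556. B = V − Δ·S = -60.9370.
(2,1): S=40.3480. Δ = (V_up−V_dn)/(S_up−S_dn) = (50.0000−50.0000)/(52.8559−31.0680) = 0.0000. V = [p*·50.0000 + (1−p*)·50.0000]/1.17 = 42.7350. B = V − Δ·S = 42.7350.
(2,2): S=68.6440. Δ = (V_up−V_dn)/(S_up−S_dn) = (50.0000−50.0000)/(89.9236−52.8559) = 0.0000. V = [p*·50.0000 + (1−p*)·50.0000]/1.17 = 42.7350. B = V − Δ·S = 42.7350.
(1,0): S=30.8000. Δ = (V_up−V_dn)/(S_up−S_dn) = (42.7350−31.6556)/(40.3480−23.7160) = 0.6662. V = [p*·42.7350 + (1−p*)·31.6556]/1.17 = 34.0706. B = V − Δ·S = 13.5531.
(1,1): S=52.4000. Δ = (V_up−V_dn)/(S_up−S_dn) = (42.7350−42.7350)/(68.6440−40.3480) = 0.0000. V = [p*·42.7350 + (1−p*)·42.7350]/1.17 = 36.5257. B = V − Δ·S = 36.5257.
(0,0): S=40.0000. Δ = (V_up−V_dn)/(S_up−S_dn) = (36.5257−34.0706)/(52.4000−30.8000) = 0.1137. V = [p*·36.5257 + (1−p*)·34.0706]/1.17 = 30.6745. B = V − Δ·S = 26.1281.
Each (Δ,B) replicates both successor values, so the strategy is self-financing and V0 is arbitrage-free.

(0,0): Delta=0.1137 Bond=26.1281
(1,0): Delta=0.6662 Bond=13.5531
(1,1): Delta=0.0000 Bond=36.5257
(2,0): Delta=3.9042 Bond=-60.9370
(2,1): Delta=0.0000 Bond=42.7350
(2,2): Delta=0.0000 Bond=42.7350
V0=30.6745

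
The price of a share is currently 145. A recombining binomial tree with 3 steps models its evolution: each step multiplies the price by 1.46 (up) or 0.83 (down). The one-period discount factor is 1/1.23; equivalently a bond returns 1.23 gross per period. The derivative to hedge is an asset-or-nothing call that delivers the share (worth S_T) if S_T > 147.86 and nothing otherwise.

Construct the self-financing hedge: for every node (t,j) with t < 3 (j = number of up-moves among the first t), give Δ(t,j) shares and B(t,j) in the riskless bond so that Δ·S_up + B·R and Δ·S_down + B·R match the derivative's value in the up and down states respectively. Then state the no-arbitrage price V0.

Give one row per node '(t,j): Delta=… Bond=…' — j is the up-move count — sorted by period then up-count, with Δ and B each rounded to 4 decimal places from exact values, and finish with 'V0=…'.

Risk-neutral probability p* = (R−d)/(u−d) = (1.23−0.83)/(1.46−0.83) = 0.6349.
Terminal values V(3,·): V(3,0)=0.0000, V(3,1)=0.0000, V(3,2)=256.5381, V(3,3)=451.2597
Node (2,0) S=99.8905: V=(p*·0.0000+(1−p*)·0.0000)/1.23=0.0000; Δ=(0.0000−0.0000)/(145.8401−82.9091)=0.0000; B=V−Δ·S=0.0000
Node (2,1) S=175.7110: V=(p*·256.5381+(1−p*)·0.0000)/1.23=132.4238; Δ=(256.5381−0.0000)/(256.5381−145.8401)=2.3175; B=V−Δ·S=-274.7794
Node (2,2) S=309.0820: V=(p*·451.2597+(1−p*)·256.5381)/1.23=309.0820; Δ=(451.2597−256.5381)/(451.2597−256.5381)=1.0000; B=V−Δ·S=0.0000
Node (1,0) S=120.3500: V=(p*·132.4238+(1−p*)·0.0000)/1.23=68.3566; Δ=(132.4238−0.0000)/(175.7110−99.8905)=1.7465; B=V−Δ·S=-141.8399
Node (1,1) S=211.7000: V=(p*·309.0820+(1−p*)·132.4238)/1.23=198.8518; Δ=(309.0820−132.4238)/(309.0820−175.7110)=1.3246; B=V−Δ·S=-81.5580
Node (0,0) S=145.0000: V=(p*·198.8518+(1−p*)·68.3566)/1.23=122.9355; Δ=(198.8518−68.3566)/(211.7000−120.3500)=1.4285; B=V−Δ·S=-84.1997
Self-financing check: at every node Δ·S+B equals the discounted successor values.

(0,0): Delta=1.4285 Bond=-84.1997
(1,0): Delta=1.7465 Bond=-141.8399
(1,1): Delta=1.3246 Bond=-81.5580
(2,0): Delta=0.0000 Bond=0.0000
(2,1): Delta=2.3175 Bond=-274.7794
(2,2): Delta=1.0000 Bond=0.0000
V0=122.9355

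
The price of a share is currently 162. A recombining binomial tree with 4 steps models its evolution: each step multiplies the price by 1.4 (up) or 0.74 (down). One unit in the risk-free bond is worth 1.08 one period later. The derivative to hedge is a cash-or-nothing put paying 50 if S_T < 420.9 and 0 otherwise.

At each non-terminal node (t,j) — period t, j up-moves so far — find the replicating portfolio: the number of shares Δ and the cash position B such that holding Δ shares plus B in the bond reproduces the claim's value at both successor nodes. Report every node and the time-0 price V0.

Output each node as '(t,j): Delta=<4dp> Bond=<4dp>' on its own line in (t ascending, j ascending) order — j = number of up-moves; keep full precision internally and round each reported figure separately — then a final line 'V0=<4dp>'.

(0,0): Delta=-0.0508 Bond=42.3849
(1,0): Delta=0.0000 Bond=39.6916
(1,1): Delta=-0.0760 Bond=51.5018
(2,0): Delta=0.0000 Bond=42.8669
(2,1): Delta=0.0000 Bond=42.8669
(2,2): Delta=-0.1138 Bond=67.6266
(3,0): Delta=0.0000 Bond=46.2963
(3,1): Delta=0.0000 Bond=46.2963
(3,2): Delta=0.0000 Bond=46.2963
(3,3): Delta=-0.1704 Bond=98.2043
V0=34.1632

Risk-neutral probability p* = (R−d)/(u−d) = (1.08−0.74)/(1.4−0.74) = 0.5152.
Terminal values V(4,·): V(4,0)=50.0000, V(4,1)=50.0000, V(4,2)=50.0000, V(4,3)=50.0000, V(4,4)=0.0000
  t=3,j=0: stock 65.6463 → up 91.9048 (V=50.0000), down 48.5783 (V=50.0000). Price 46.2963; hedge Δ=0.0000, bond B=46.2963.
  t=3,j=1: stock 124.1957 → up 173.8740 (V=50.0000), down 91.9048 (V=50.0000). Price 46.2963; hedge Δ=0.0000, bond B=46.2963.
  t=3,j=2: stock 234.9648 → up 328.9507 (V=50.0000), down 173.8740 (V=50.0000). Price 46.2963; hedge Δ=0.0000, bond B=46.2963.
  t=3,j=3: stock 444.5280 → up 622.3392 (V=0.0000), down 328.9507 (V=50.0000). Price 22.4467; hedge Δ=-0.1704, bond B=98.2043.
  t=2,j=0: stock 88.7112 → up 124.1957 (V=46.2963), down 65.6463 (V=46.2963). Price 42.8669; hedge Δ=0.0000, bond B=42.8669.
  t=2,j=1: stock 167.8320 → up 234.9648 (V=46.2963), down 124.1957 (V=46.2963). Price 42.8669; hedge Δ=0.0000, bond B=42.8669.
  t=2,j=2: stock 317.5200 → up 444.5280 (V=22.4467), down 234.9648 (V=46.2963). Price 31.4909; hedge Δ=-0.1138, bond B=67.6266.
  t=1,j=0: stock 119.8800 → up 167.8320 (V=42.8669), down 88.7112 (V=42.8669). Price 39.6916; hedge Δ=0.0000, bond B=39.6916.
  t=1,j=1: stock 226.8000 → up 317.5200 (V=31.4909), down 167.8320 (V=42.8669). Price 34.2653; hedge Δ=-0.0760, bond B=51.5018.
  t=0,j=0: stock 162.0000 → up 226.8000 (V=34.2653), down 119.8800 (V=39.6916). Price 34.1632; hedge Δ=-0.0508, bond B=42.3849.
Each (Δ,B) replicates both successor values, so the strategy is self-financing and V0 is arbitrage-free.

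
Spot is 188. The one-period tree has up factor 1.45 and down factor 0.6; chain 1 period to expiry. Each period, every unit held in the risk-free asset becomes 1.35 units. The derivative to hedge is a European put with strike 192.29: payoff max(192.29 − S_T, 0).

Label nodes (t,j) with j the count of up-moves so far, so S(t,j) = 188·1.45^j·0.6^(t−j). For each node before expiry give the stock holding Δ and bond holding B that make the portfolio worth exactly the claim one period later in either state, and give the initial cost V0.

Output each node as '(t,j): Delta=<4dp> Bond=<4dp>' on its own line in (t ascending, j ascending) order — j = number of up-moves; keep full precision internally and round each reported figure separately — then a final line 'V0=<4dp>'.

The replicating-portfolio and risk-neutral prices coincide; use p* = (1.35−0.6)/(1.45−0.6) = 0.8824 for the latter.
Payoff layer (t=1): V(1,0)=79.4900, V(1,1)=0.0000
Node (0,0) S=188.0000: V=(p*·0.0000+(1−p*)·79.4900)/1.35=6.9272; Δ=(0.0000−79.4900)/(272.6000−112.8000)=-0.4974; B=V−Δ·S=100.4449
Each (Δ,B) replicates both successor values, so the strategy is self-financing and V0 is arbitrage-free.

(0,0): Delta=-0.4974 Bond=100.4449
V0=6.9272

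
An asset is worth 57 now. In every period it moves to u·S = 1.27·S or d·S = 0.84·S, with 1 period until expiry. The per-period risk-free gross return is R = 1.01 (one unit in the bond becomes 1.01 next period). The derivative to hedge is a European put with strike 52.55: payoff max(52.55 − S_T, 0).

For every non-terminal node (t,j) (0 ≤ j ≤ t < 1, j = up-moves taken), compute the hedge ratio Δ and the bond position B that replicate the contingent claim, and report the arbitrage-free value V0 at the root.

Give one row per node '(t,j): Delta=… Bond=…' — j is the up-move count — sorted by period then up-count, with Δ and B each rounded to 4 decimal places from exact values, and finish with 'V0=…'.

Since d<R<u, set p* = (R−d)/(u−d) = 0.3953; price each node as the discounted p*-expectation of its children.
Payoff layer (t=1): V(1,0)=4.6700, V(1,1)=0.0000
(0,0): S=57.0000. Δ = (V_up−V_dn)/(S_up−S_dn) = (0.0000−4.6700)/(72.3900−47.8800) = -0.1905. V = [p*·0.0000 + (1−p*)·4.6700]/1.01 = 2.7958. B = V − Δ·S = 13.6562.
Self-financing check: at every node Δ·S+B equals the discounted successor values.

(0,0): Delta=-0.1905 Bond=13.6562
V0=2.7958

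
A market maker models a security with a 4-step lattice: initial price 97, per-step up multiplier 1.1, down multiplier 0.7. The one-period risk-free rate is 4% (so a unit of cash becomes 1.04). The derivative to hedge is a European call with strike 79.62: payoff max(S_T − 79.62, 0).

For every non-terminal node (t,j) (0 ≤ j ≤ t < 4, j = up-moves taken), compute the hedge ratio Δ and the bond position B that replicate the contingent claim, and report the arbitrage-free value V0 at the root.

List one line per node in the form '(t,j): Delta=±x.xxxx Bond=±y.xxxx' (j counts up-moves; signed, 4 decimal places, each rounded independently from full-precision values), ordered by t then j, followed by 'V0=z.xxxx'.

Under the risk-neutral measure, an up-move has probability p* = (R−d)/(u−d) = 0.8500 and values discount at R = 1.04.
Payoff layer (t=4): V(4,0)=0.0000, V(4,1)=0.0000, V(4,2)=0.0000, V(4,3)=10.7549, V(4,4)=62.3977
  t=3,j=0: stock 33.2710 → up 36.5981 (V=0.0000), down 23.2897 (V=0.0000). Price 0.0000; hedge Δ=0.0000, bond B=0.0000.
  t=3,j=1: stock 52.2830 → up 57.5113 (V=0.0000), down 36.5981 (V=0.0000). Price 0.0000; hedge Δ=0.0000, bond B=0.0000.
  t=3,j=2: stock 82.1590 → up 90.3749 (V=10.7549), down 57.5113 (V=0.0000). Price 8.7901; hedge Δ=0.3273, bond B=-18.0972.
  t=3,j=3: stock 129.1070 → up 142.0177 (V=62.3977), down 90.3749 (V=10.7549). Price 52.5493; hedge Δ=1.0000, bond B=-76.5577.
  t=2,j=0: stock 47.5300 → up 52.2830 (V=0.0000), down 33.2710 (V=0.0000). Price 0.0000; hedge Δ=0.0000, bond B=0.0000.
  t=2,j=1: stock 74.6900 → up 82.1590 (V=8.7901), down 52.2830 (V=0.0000). Price 7.1842; hedge Δ=0.2942, bond B=-14.7910.
  t=2,j=2: stock 117.3700 → up 129.1070 (V=52.5493), down 82.1590 (V=8.7901). Price 44.2168; hedge Δ=0.9321, bond B=-65.1814.
  t=1,j=0: stock 67.9000 → up 74.6900 (V=7.1842), down 47.5300 (V=0.0000). Price 5.8717; hedge Δ=0.2645, bond B=-12.0888.
  t=1,j=1: stock 106.7000 → up 117.3700 (V=44.2168), down 74.6900 (V=7.1842). Price 37.1749; hedge Δ=0.8677, bond B=-55.4065.
  t=0,j=0: stock 97.0000 → up 106.7000 (V=37.1749), down 67.9000 (V=5.8717). Price 31.2302; hedge Δ=0.8068, bond B=-47.0278.
Each (Δ,B) replicates both successor values, so the strategy is self-financing and V0 is arbitrage-free.

(0,0): Delta=0.8068 Bond=-47.0278
(1,0): Delta=0.2645 Bond=-12.0888
(1,1): Delta=0.8677 Bond=-55.4065
(2,0): Delta=0.0000 Bond=0.0000
(2,1): Delta=0.2942 Bond=-14.7910
(2,2): Delta=0.9321 Bond=-65.1814
(3,0): Delta=0.0000 Bond=0.0000
(3,1): Delta=0.0000 Bond=0.0000
(3,2): Delta=0.3273 Bond=-18.0972
(3,3): Delta=1.0000 Bond=-76.5577
V0=31.2302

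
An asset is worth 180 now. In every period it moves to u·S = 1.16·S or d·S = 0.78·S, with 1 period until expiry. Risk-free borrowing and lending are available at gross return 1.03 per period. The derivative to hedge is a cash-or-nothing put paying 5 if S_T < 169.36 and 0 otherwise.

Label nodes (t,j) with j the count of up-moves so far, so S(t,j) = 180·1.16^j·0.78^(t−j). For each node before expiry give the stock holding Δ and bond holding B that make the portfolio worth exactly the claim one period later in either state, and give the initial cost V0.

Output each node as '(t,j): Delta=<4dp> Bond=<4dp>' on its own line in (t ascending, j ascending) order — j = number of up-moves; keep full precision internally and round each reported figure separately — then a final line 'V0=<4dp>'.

(0,0): Delta=-0.0731 Bond=14.8186
V0=1.6607

No-arbitrage ⇒ martingale measure with p* = (R−d)/(u−d) = 0.6579.
Payoff layer (t=1): V(1,0)=5.0000, V(1,1)=0.0000
Node (0,0) S=180.0000: V=(p*·0.0000+(1−p*)·5.0000)/1.03=1.6607; Δ=(0.0000−5.0000)/(208.8000−140.4000)=-0.0731; B=V−Δ·S=14.8186
Check: Δ(0,0)·S0 + B(0,0) = 1.6607 = V0.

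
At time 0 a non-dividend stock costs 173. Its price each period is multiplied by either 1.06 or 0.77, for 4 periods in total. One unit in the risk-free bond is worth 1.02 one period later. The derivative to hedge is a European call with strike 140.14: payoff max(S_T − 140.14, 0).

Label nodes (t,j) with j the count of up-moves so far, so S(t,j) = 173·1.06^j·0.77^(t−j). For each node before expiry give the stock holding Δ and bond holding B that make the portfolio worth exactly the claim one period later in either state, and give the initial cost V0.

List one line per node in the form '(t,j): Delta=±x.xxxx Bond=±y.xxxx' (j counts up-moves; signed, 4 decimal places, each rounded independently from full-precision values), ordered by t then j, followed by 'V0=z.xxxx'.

(0,0): Delta=0.8260 Bond=-96.9110
(1,0): Delta=0.3424 Bond=-34.4275
(1,1): Delta=0.8822 Bond=-109.1567
(2,0): Delta=0.0000 Bond=0.0000
(2,1): Delta=0.3821 Bond=-40.7346
(2,2): Delta=0.9403 Bond=-122.6367
(3,0): Delta=0.0000 Bond=0.0000
(3,1): Delta=0.0000 Bond=0.0000
(3,2): Delta=0.4266 Bond=-48.1972
(3,3): Delta=1.0000 Bond=-137.3922
V0=45.9812

Risk-neutral probability p* = (R−d)/(u−d) = (1.02−0.77)/(1.06−0.77) = 0.8621.
At expiry t=4: V(4,0)=0.0000, V(4,1)=0.0000, V(4,2)=0.0000, V(4,3)=18.5152, V(4,4)=78.2685
Node (3,0) S=78.9802: V=(p*·0.0000+(1−p*)·0.0000)/1.02=0.0000; Δ=(0.0000−0.0000)/(83.7190−60.8148)=0.0000; B=V−Δ·S=0.0000
Node (3,1) S=108.7260: V=(p*·0.0000+(1−p*)·0.0000)/1.02=0.0000; Δ=(0.0000−0.0000)/(115.2496−83.7190)=0.0000; B=V−Δ·S=0.0000
Node (3,2) S=149.6748: V=(p*·18.5152+(1−p*)·0.0000)/1.02=15.6484; Δ=(18.5152−0.0000)/(158.6552−115.2496)=0.4266; B=V−Δ·S=-48.1972
Node (3,3) S=206.0458: V=(p*·78.2685+(1−p*)·18.5152)/1.02=68.6536; Δ=(78.2685−18.5152)/(218.4085−158.6552)=1.0000; B=V−Δ·S=-137.3922
Node (2,0) S=102.5717: V=(p*·0.0000+(1−p*)·0.0000)/1.02=0.0000; Δ=(0.0000−0.0000)/(108.7260−78.9802)=0.0000; B=V−Δ·S=0.0000
Node (2,1) S=141.2026: V=(p*·15.6484+(1−p*)·0.0000)/1.02=13.2255; Δ=(15.6484−0.0000)/(149.6748−108.7260)=0.3821; B=V−Δ·S=-40.7346
Node (2,2) S=194.3828: V=(p*·68.6536+(1−p*)·15.6484)/1.02=60.1398; Δ=(68.6536−15.6484)/(206.0458−149.6748)=0.9403; B=V−Δ·S=-122.6367
Node (1,0) S=133.2100: V=(p*·13.2255+(1−p*)·0.0000)/1.02=11.1778; Δ=(13.2255−0.0000)/(141.2026−102.5717)=0.3424; B=V−Δ·S=-34.4275
Node (1,1) S=183.3800: V=(p*·60.1398+(1−p*)·13.2255)/1.02=52.6165; Δ=(60.1398−13.2255)/(194.3828−141.2026)=0.8822; B=V−Δ·S=-109.1567
Node (0,0) S=173.0000: V=(p*·52.6165+(1−p*)·11.1778)/1.02=45.9812; Δ=(52.6165−11.1778)/(183.3800−133.2100)=0.8260; B=V−Δ·S=-96.9110
Self-financing check: at every node Δ·S+B equals the discounted successor values.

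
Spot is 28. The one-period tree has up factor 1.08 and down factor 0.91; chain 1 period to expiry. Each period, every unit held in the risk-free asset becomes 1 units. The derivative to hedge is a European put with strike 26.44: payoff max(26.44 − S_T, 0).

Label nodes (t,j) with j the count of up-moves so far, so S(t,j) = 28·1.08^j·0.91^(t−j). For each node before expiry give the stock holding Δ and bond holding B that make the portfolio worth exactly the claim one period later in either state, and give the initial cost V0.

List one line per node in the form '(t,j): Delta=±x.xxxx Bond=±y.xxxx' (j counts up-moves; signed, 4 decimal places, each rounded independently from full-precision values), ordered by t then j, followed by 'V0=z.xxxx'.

(0,0): Delta=-0.2017 Bond=6.0988
V0=0.4518

The replicating-portfolio and risk-neutral prices coincide; use p* = (1−0.91)/(1.08−0.91) = 0.5294 for the latter.
Terminal payoffs: V(1,0)=0.9600, V(1,1)=0.0000
  t=0,j=0: stock 28.0000 → up 30.2400 (V=0.0000), down 25.4800 (V=0.9600). Price 0.4518; hedge Δ=-0.2017, bond B=6.0988.
Each (Δ,B) replicates both successor values, so the strategy is self-financing and V0 is arbitrage-free.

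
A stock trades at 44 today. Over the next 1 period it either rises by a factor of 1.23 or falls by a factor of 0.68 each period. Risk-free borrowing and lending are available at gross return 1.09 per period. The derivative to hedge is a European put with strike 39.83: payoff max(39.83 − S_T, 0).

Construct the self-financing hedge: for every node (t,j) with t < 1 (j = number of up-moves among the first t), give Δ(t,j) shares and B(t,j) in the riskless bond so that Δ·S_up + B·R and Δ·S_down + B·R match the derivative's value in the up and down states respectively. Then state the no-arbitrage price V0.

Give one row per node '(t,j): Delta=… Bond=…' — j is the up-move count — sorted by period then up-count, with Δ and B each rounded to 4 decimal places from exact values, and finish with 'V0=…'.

(0,0): Delta=-0.4095 Bond=20.3324
V0=2.3143

Since d<R<u, set p* = (R−d)/(u−d) = 0.7455; price each node as the discounted p*-expectation of its children.
Payoff layer (t=1): V(1,0)=9.9100, V(1,1)=0.0000
(0,0): S=44.0000. Δ = (V_up−V_dn)/(S_up−S_dn) = (0.0000−9.9100)/(54.1200−29.9200) = -0.4095. V = [p*·0.0000 + (1−p*)·9.9100]/1.09 = 2.3143. B = V − Δ·S = 20.3324.
Self-financing check: at every node Δ·S+B equals the discounted successor values.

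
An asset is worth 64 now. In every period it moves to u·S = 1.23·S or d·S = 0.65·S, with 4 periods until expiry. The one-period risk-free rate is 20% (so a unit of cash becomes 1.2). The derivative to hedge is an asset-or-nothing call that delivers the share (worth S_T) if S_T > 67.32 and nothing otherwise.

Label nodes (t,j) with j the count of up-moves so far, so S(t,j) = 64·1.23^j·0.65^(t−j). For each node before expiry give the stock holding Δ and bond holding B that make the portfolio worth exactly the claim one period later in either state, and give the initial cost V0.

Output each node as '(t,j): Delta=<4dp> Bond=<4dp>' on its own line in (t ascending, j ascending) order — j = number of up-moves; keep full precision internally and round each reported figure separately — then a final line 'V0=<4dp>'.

(0,0): Delta=1.0867 Bond=-5.8379
(1,0): Delta=2.0035 Bond=-45.1460
(1,1): Delta=1.0603 Bond=-4.9250
(2,0): Delta=0.0000 Bond=0.0000
(2,1): Delta=2.0613 Bond=-57.1303
(2,2): Delta=1.0314 Bond=-3.1162
(3,0): Delta=0.0000 Bond=0.0000
(3,1): Delta=0.0000 Bond=0.0000
(3,2): Delta=2.1207 Bond=-72.2958
(3,3): Delta=1.0000 Bond=0.0000
V0=63.7097

Under the risk-neutral measure, an up-move has probability p* = (R−d)/(u−d) = 0.9483 and values discount at R = 1.2.
Payoff layer (t=4): V(4,0)=0.0000, V(4,1)=0.0000, V(4,2)=0.0000, V(4,3)=77.4121, V(4,4)=146.4875
Node (3,0) S=17.5760: V=(p*·0.0000+(1−p*)·0.0000)/1.2=0.0000; Δ=(0.0000−0.0000)/(21.6185−11.4244)=0.0000; B=V−Δ·S=0.0000
Node (3,1) S=33.2592: V=(p*·0.0000+(1−p*)·0.0000)/1.2=0.0000; Δ=(0.0000−0.0000)/(40.9088−21.6185)=0.0000; B=V−Δ·S=0.0000
Node (3,2) S=62.9366: V=(p*·77.4121+(1−p*)·0.0000)/1.2=61.1733; Δ=(77.4121−0.0000)/(77.4121−40.9088)=2.1207; B=V−Δ·S=-72.2958
Node (3,3) S=119.0955: V=(p*·146.4875+(1−p*)·77.4121)/1.2=119.0955; Δ=(146.4875−77.4121)/(146.4875−77.4121)=1.0000; B=V−Δ·S=0.0000
Node (2,0) S=27.0400: V=(p*·0.0000+(1−p*)·0.0000)/1.2=0.0000; Δ=(0.0000−0.0000)/(33.2592−17.5760)=0.0000; B=V−Δ·S=0.0000
Node (2,1) S=51.1680: V=(p*·61.1733+(1−p*)·0.0000)/1.2=48.3410; Δ=(61.1733−0.0000)/(62.9366−33.2592)=2.0613; B=V−Δ·S=-57.1303
Node (2,2) S=96.8256: V=(p*·119.0955+(1−p*)·61.1733)/1.2=96.7496; Δ=(119.0955−61.1733)/(119.0955−62.9366)=1.0314; B=V−Δ·S=-3.1162
Node (1,0) S=41.6000: V=(p*·48.3410+(1−p*)·0.0000)/1.2=38.2005; Δ=(48.3410−0.0000)/(51.1680−27.0400)=2.0035; B=V−Δ·S=-45.1460
Node (1,1) S=78.7200: V=(p*·96.7496+(1−p*)·48.3410)/1.2=78.5381; Δ=(96.7496−48.3410)/(96.8256−51.1680)=1.0603; B=V−Δ·S=-4.9250
Node (0,0) S=64.0000: V=(p*·78.5381+(1−p*)·38.2005)/1.2=63.7097; Δ=(78.5381−38.2005)/(78.7200−41.6000)=1.0867; B=V−Δ·S=-5.8379
Root portfolio cost Δ·64+B reproduces V0=63.7097.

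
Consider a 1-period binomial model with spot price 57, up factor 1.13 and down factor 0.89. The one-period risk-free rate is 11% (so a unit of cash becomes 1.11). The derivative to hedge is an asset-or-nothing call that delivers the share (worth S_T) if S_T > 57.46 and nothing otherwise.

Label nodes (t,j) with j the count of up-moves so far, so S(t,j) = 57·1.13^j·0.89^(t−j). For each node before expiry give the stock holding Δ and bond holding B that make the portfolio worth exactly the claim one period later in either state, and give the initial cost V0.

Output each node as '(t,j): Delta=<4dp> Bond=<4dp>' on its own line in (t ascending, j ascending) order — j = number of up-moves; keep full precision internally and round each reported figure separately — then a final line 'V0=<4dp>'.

The replicating-portfolio and risk-neutral prices coincide; use p* = (1.11−0.89)/(1.13−0.89) = 0.9167 for the latter.
At expiry t=1: V(1,0)=0.0000, V(1,1)=64.4100
(0,0): S=57.0000. Δ = (V_up−V_dn)/(S_up−S_dn) = (64.4100−0.0000)/(64.4100−50.7300) = 4.7083. V = [p*·64.4100 + (1−p*)·0.0000]/1.11 = 53.1914. B = V − Δ·S = -215.1836.
Root portfolio cost Δ·57+B reproduces V0=53.1914.

(0,0): Delta=4.7083 Bond=-215.1836
V0=53.1914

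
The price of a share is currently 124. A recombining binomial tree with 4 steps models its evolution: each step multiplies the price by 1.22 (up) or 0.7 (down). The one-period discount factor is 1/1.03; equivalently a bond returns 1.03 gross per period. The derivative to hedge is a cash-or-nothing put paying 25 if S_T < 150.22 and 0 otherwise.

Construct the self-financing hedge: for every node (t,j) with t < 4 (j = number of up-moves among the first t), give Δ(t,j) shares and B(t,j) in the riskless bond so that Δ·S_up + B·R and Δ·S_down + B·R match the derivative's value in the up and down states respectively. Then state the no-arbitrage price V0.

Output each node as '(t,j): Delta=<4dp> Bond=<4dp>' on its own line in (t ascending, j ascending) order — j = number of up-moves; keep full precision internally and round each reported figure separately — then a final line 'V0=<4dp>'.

(0,0): Delta=-0.1566 Bond=29.7353
(1,0): Delta=-0.2103 Bond=35.2820
(1,1): Delta=-0.1389 Bond=27.9473
(2,0): Delta=0.0000 Bond=23.5649
(2,1): Delta=-0.2797 Bond=43.6962
(2,2): Delta=-0.0924 Bond=20.2010
(3,0): Delta=0.0000 Bond=24.2718
(3,1): Delta=0.0000 Bond=24.2718
(3,2): Delta=-0.3721 Bond=56.9455
(3,3): Delta=0.0000 Bond=0.0000
V0=10.3122

Since d<R<u, set p* = (R−d)/(u−d) = 0.6346; price each node as the discounted p*-expectation of its children.
Terminal payoffs: V(4,0)=25.0000, V(4,1)=25.0000, V(4,2)=25.0000, V(4,3)=0.0000, V(4,4)=0.0000
(3,0): S=42.5320. Δ = (V_up−V_dn)/(S_up−S_dn) = (25.0000−25.0000)/(51.8890−29.7724) = 0.0000. V = [p*·25.0000 + (1−p*)·25.0000]/1.03 = 24.2718. B = V − Δ·S = 24.2718.
(3,1): S=74.1272. Δ = (V_up−V_dn)/(S_up−S_dn) = (25.0000−25.0000)/(90.4352−51.8890) = 0.0000. V = [p*·25.0000 + (1−p*)·25.0000]/1.03 = 24.2718. B = V − Δ·S = 24.2718.
(3,2): S=129.1931. Δ = (V_up−V_dn)/(S_up−S_dn) = (0.0000−25.0000)/(157.6156−90.4352) = -0.3721. V = [p*·0.0000 + (1−p*)·25.0000]/1.03 = 8.8686. B = V − Δ·S = 56.9455.
(3,3): S=225.1652. Δ = (V_up−V_dn)/(S_up−S_dn) = (0.0000−0.0000)/(274.7015−157.6156) = 0.0000. V = [p*·0.0000 + (1−p*)·0.0000]/1.03 = 0.0000. B = V − Δ·S = 0.0000.
(2,0): S=60.7600. Δ = (V_up−V_dn)/(S_up−S_dn) = (24.2718−24.2718)/(74.1272−42.5320) = 0.0000. V = [p*·24.2718 + (1−p*)·24.2718]/1.03 = 23.5649. B = V − Δ·S = 23.5649.
(2,1): S=105.8960. Δ = (V_up−V_dn)/(S_up−S_dn) = (8.8686−24.2718)/(129.1931−74.1272) = -0.2797. V = [p*·8.8686 + (1−p*)·24.2718]/1.03 = 14.0744. B = V − Δ·S = 43.6962.
(2,2): S=184.5616. Δ = (V_up−V_dn)/(S_up−S_dn) = (0.0000−8.8686)/(225.1652−129.1931) = -0.0924. V = [p*·0.0000 + (1−p*)·8.8686]/1.03 = 3.1461. B = V − Δ·S = 20.2010.
(1,0): S=86.8000. Δ = (V_up−V_dn)/(S_up−S_dn) = (14.0744−23.5649)/(105.8960−60.7600) = -0.2103. V = [p*·14.0744 + (1−p*)·23.5649]/1.03 = 17.0312. B = V − Δ·S = 35.2820.
(1,1): S=151.2800. Δ = (V_up−V_dn)/(S_up−S_dn) = (3.1461−14.0744)/(184.5616−105.8960) = -0.1389. V = [p*·3.1461 + (1−p*)·14.0744]/1.03 = 6.9312. B = V − Δ·S = 27.9473.
(0,0): S=124.0000. Δ = (V_up−V_dn)/(S_up−S_dn) = (6.9312−17.0312)/(151.2800−86.8000) = -0.1566. V = [p*·6.9312 + (1−p*)·17.0312]/1.03 = 10.3122. B = V − Δ·S = 29.7353.
Each (Δ,B) replicates both successor values, so the strategy is self-financing and V0 is arbitrage-free.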